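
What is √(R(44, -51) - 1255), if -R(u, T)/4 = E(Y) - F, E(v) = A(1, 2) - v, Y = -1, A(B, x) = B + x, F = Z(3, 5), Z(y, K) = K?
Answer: 3*I*√139 ≈ 35.37*I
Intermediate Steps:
F = 5
E(v) = 3 - v (E(v) = (1 + 2) - v = 3 - v)
R(u, T) = 4 (R(u, T) = -4*((3 - 1*(-1)) - 1*5) = -4*((3 + 1) - 5) = -4*(4 - 5) = -4*(-1) = 4)
√(R(44, -51) - 1255) = √(4 - 1255) = √(-1251) = 3*I*√139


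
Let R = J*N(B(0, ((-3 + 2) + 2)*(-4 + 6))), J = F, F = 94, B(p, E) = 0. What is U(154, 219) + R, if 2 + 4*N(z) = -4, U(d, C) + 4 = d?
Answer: 9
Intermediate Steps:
U(d, C) = -4 + d
N(z) = -3/2 (N(z) = -1/2 + (1/4)*(-4) = -1/2 - 1 = -3/2)
J = 94
R = -141 (R = 94*(-3/2) = -141)
U(154, 219) + R = (-4 + 154) - 141 = 150 - 141 = 9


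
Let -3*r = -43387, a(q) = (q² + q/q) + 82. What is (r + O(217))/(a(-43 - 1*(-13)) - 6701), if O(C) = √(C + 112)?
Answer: -43387/17154 - √329/5718 ≈ -2.5324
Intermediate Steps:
a(q) = 83 + q² (a(q) = (q² + 1) + 82 = (1 + q²) + 82 = 83 + q²)
O(C) = √(112 + C)
r = 43387/3 (r = -⅓*(-43387) = 43387/3 ≈ 14462.)
(r + O(217))/(a(-43 - 1*(-13)) - 6701) = (43387/3 + √(112 + 217))/((83 + (-43 - 1*(-13))²) - 6701) = (43387/3 + √329)/((83 + (-43 + 13)²) - 6701) = (43387/3 + √329)/((83 + (-30)²) - 6701) = (43387/3 + √329)/((83 + 900) - 6701) = (43387/3 + √329)/(983 - 6701) = (43387/3 + √329)/(-5718) = (43387/3 + √329)*(-1/5718) = -43387/17154 - √329/5718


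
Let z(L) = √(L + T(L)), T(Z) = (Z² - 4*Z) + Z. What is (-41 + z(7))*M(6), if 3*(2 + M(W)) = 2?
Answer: 164/3 - 4*√35/3 ≈ 46.779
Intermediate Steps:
T(Z) = Z² - 3*Z
z(L) = √(L + L*(-3 + L))
M(W) = -4/3 (M(W) = -2 + (⅓)*2 = -2 + ⅔ = -4/3)
(-41 + z(7))*M(6) = (-41 + √(7*(-2 + 7)))*(-4/3) = (-41 + √(7*5))*(-4/3) = (-41 + √35)*(-4/3) = 164/3 - 4*√35/3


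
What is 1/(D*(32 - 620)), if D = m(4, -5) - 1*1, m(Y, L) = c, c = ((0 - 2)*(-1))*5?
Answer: -1/5292 ≈ -0.00018896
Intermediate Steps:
c = 10 (c = -2*(-1)*5 = 2*5 = 10)
m(Y, L) = 10
D = 9 (D = 10 - 1*1 = 10 - 1 = 9)
1/(D*(32 - 620)) = 1/(9*(32 - 620)) = 1/(9*(-588)) = 1/(-5292) = -1/5292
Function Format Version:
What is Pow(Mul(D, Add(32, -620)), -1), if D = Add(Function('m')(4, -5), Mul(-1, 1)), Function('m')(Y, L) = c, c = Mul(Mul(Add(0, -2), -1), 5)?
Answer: Rational(-1, 5292) ≈ -0.00018896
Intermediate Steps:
c = 10 (c = Mul(Mul(-2, -1), 5) = Mul(2, 5) = 10)
Function('m')(Y, L) = 10
D = 9 (D = Add(10, Mul(-1, 1)) = Add(10, -1) = 9)
Pow(Mul(D, Add(32, -620)), -1) = Pow(Mul(9, Add(32, -620)), -1) = Pow(Mul(9, -588), -1) = Pow(-5292, -1) = Rational(-1, 5292)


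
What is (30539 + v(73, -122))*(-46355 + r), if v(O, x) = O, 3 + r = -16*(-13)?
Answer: -1412743800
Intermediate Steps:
r = 205 (r = -3 - 16*(-13) = -3 + 208 = 205)
(30539 + v(73, -122))*(-46355 + r) = (30539 + 73)*(-46355 + 205) = 30612*(-46150) = -1412743800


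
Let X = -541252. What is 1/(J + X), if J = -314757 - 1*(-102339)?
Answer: -1/753670 ≈ -1.3268e-6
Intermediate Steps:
J = -212418 (J = -314757 + 102339 = -212418)
1/(J + X) = 1/(-212418 - 541252) = 1/(-753670) = -1/753670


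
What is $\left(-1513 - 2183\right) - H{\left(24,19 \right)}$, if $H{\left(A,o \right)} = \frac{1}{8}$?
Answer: $- \frac{29569}{8} \approx -3696.1$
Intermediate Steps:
$H{\left(A,o \right)} = \frac{1}{8}$
$\left(-1513 - 2183\right) - H{\left(24,19 \right)} = \left(-1513 - 2183\right) - \frac{1}{8} = -3696 - \frac{1}{8} = - \frac{29569}{8}$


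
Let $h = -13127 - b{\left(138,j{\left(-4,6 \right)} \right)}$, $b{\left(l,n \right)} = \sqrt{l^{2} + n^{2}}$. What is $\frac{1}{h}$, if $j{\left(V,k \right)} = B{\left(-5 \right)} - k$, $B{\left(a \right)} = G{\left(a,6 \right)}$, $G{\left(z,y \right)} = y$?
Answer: $- \frac{1}{13265} \approx -7.5386 \cdot 10^{-5}$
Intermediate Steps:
$B{\left(a \right)} = 6$
$j{\left(V,k \right)} = 6 - k$
$h = -13265$ ($h = -13127 - \sqrt{138^{2} + \left(6 - 6\right)^{2}} = -13127 - \sqrt{19044 + \left(6 - 6\right)^{2}} = -13127 - \sqrt{19044 + 0^{2}} = -13127 - \sqrt{19044 + 0} = -13127 - \sqrt{19044} = -13127 - 138 = -13265$)
$\frac{1}{h} = \frac{1}{-13265} = - \frac{1}{13265}$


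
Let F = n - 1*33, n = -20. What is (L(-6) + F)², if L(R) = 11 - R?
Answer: 1296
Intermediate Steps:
F = -53 (F = -20 - 1*33 = -20 - 33 = -53)
(L(-6) + F)² = ((11 - 1*(-6)) - 53)² = ((11 + 6) - 53)² = (17 - 53)² = (-36)² = 1296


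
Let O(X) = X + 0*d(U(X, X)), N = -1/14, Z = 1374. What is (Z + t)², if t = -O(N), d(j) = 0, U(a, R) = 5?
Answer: 370062169/196 ≈ 1.8881e+6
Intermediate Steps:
N = -1/14 (N = -1*1/14 = -1/14 ≈ -0.071429)
O(X) = X (O(X) = X + 0*0 = X + 0 = X)
t = 1/14 (t = -1*(-1/14) = 1/14 ≈ 0.071429)
(Z + t)² = (1374 + 1/14)² = (19237/14)² = 370062169/196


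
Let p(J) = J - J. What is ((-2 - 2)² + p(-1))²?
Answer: 256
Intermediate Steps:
p(J) = 0
((-2 - 2)² + p(-1))² = ((-2 - 2)² + 0)² = ((-4)² + 0)² = (16 + 0)² = 16² = 256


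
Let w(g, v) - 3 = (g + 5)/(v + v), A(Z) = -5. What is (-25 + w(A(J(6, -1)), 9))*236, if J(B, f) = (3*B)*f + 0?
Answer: -5192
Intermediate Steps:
J(B, f) = 3*B*f (J(B, f) = 3*B*f + 0 = 3*B*f)
w(g, v) = 3 + (5 + g)/(2*v) (w(g, v) = 3 + (g + 5)/(v + v) = 3 + (5 + g)/((2*v)) = 3 + (5 + g)*(1/(2*v)) = 3 + (5 + g)/(2*v))
(-25 + w(A(J(6, -1)), 9))*236 = (-25 + (½)*(5 - 5 + 6*9)/9)*236 = (-25 + (½)*(⅑)*(5 - 5 + 54))*236 = (-25 + (½)*(⅑)*54)*236 = (-25 + 3)*236 = -22*236 = -5192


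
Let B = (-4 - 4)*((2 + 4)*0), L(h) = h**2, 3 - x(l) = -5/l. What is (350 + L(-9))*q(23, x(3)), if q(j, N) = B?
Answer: 0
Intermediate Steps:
x(l) = 3 + 5/l (x(l) = 3 - (-5)/l = 3 + 5/l)
B = 0 (B = -48*0 = -8*0 = 0)
q(j, N) = 0
(350 + L(-9))*q(23, x(3)) = (350 + (-9)**2)*0 = (350 + 81)*0 = 431*0 = 0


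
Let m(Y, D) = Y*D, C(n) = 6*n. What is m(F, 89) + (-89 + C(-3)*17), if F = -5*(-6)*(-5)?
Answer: -13745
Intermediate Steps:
F = -150 (F = 30*(-5) = -150)
m(Y, D) = D*Y
m(F, 89) + (-89 + C(-3)*17) = 89*(-150) + (-89 + (6*(-3))*17) = -13350 + (-89 - 18*17) = -13350 + (-89 - 306) = -13350 - 395 = -13745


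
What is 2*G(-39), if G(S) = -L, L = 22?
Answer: -44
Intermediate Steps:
G(S) = -22 (G(S) = -1*22 = -22)
2*G(-39) = 2*(-22) = -44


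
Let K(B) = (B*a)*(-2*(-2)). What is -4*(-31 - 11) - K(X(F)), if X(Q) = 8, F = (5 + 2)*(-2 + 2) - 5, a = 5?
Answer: 8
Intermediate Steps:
F = -5 (F = 7*0 - 5 = 0 - 5 = -5)
K(B) = 20*B (K(B) = (B*5)*(-2*(-2)) = (5*B)*4 = 20*B)
-4*(-31 - 11) - K(X(F)) = -4*(-31 - 11) - 20*8 = -4*(-42) - 1*160 = 168 - 160 = 8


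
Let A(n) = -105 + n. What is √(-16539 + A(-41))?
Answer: I*√16685 ≈ 129.17*I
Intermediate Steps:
√(-16539 + A(-41)) = √(-16539 + (-105 - 41)) = √(-16539 - 146) = √(-16685) = I*√16685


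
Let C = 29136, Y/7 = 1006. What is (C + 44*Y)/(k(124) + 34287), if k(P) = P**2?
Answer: 338984/49663 ≈ 6.8257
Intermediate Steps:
Y = 7042 (Y = 7*1006 = 7042)
(C + 44*Y)/(k(124) + 34287) = (29136 + 44*7042)/(124**2 + 34287) = (29136 + 309848)/(15376 + 34287) = 338984/49663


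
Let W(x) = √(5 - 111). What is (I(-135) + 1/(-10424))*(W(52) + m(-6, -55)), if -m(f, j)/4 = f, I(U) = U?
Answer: -4221723/1303 - 1407241*I*√106/10424 ≈ -3240.0 - 1389.9*I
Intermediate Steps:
m(f, j) = -4*f
W(x) = I*√106 (W(x) = √(-106) = I*√106)
(I(-135) + 1/(-10424))*(W(52) + m(-6, -55)) = (-135 + 1/(-10424))*(I*√106 - 4*(-6)) = (-135 - 1/10424)*(I*√106 + 24) = -1407241*(24 + I*√106)/10424 = -4221723/1303 - 1407241*I*√106/10424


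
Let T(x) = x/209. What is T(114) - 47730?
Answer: -525024/11 ≈ -47729.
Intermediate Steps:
T(x) = x/209 (T(x) = x*(1/209) = x/209)
T(114) - 47730 = (1/209)*114 - 47730 = 6/11 - 47730 = -525024/11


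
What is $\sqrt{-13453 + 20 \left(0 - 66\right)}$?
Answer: $i \sqrt{14773} \approx 121.54 i$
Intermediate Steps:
$\sqrt{-13453 + 20 \left(0 - 66\right)} = \sqrt{-13453 + 20 \left(-66\right)} = \sqrt{-13453 - 1320} = \sqrt{-14773} = i \sqrt{14773}$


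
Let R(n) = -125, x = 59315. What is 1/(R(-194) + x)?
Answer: 1/59190 ≈ 1.6895e-5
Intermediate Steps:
1/(R(-194) + x) = 1/(-125 + 59315) = 1/59190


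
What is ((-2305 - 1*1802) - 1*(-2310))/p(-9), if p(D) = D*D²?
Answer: 599/243 ≈ 2.4650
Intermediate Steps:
p(D) = D³
((-2305 - 1*1802) - 1*(-2310))/p(-9) = ((-2305 - 1*1802) - 1*(-2310))/((-9)³) = ((-2305 - 1802) + 2310)/(-729) = (-4107 + 2310)*(-1/729) = -1797*(-1/729) = 599/243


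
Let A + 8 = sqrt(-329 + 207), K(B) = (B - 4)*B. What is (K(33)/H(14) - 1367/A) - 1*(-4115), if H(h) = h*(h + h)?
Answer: 152248897/36456 + 1367*I*sqrt(122)/186 ≈ 4176.2 + 81.177*I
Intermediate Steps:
K(B) = B*(-4 + B) (K(B) = (-4 + B)*B = B*(-4 + B))
H(h) = 2*h**2 (H(h) = h*(2*h) = 2*h**2)
A = -8 + I*sqrt(122) (A = -8 + sqrt(-329 + 207) = -8 + sqrt(-122) = -8 + I*sqrt(122) ≈ -8.0 + 11.045*I)
(K(33)/H(14) - 1367/A) - 1*(-4115) = ((33*(-4 + 33))/((2*14**2)) - 1367/(-8 + I*sqrt(122))) - 1*(-4115) = ((33*29)/((2*196)) - 1367/(-8 + I*sqrt(122))) + 4115 = (957/392 - 1367/(-8 + I*sqrt(122))) + 4115 = 1614037/392 - 1367/(-8 + I*sqrt(122))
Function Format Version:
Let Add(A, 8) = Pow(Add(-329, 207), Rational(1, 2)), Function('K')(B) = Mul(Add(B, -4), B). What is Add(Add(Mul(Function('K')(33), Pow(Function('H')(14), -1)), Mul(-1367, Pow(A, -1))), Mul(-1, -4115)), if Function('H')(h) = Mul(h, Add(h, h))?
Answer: Add(Rational(152248897, 36456), Mul(Rational(1367, 186), I, Pow(122, Rational(1, 2)))) ≈ Add(4176.2, Mul(81.177, I))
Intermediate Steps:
Function('K')(B) = Mul(B, Add(-4, B)) (Function('K')(B) = Mul(Add(-4, B), B) = Mul(B, Add(-4, B)))
Function('H')(h) = Mul(2, Pow(h, 2)) (Function('H')(h) = Mul(h, Mul(2, h)) = Mul(2, Pow(h, 2)))
A = Add(-8, Mul(I, Pow(122, Rational(1, 2)))) (A = Add(-8, Pow(Add(-329, 207), Rational(1, 2))) = Add(-8, Pow(-122, Rational(1, 2))) = Add(-8, Mul(I, Pow(122, Rational(1, 2)))) ≈ Add(-8.0000, Mul(11.045, I)))
Add(Add(Mul(Function('K')(33), Pow(Function('H')(14), -1)), Mul(-1367, Pow(A, -1))), Mul(-1, -4115)) = Add(Add(Mul(Mul(33, Add(-4, 33)), Pow(Mul(2, Pow(14, 2)), -1)), Mul(-1367, Pow(Add(-8, Mul(I, Pow(122, Rational(1, 2)))), -1))), Mul(-1, -4115)) = Add(Add(Mul(Mul(33, 29), Pow(Mul(2, 196), -1)), Mul(-1367, Pow(Add(-8, Mul(I, Pow(122, Rational(1, 2)))), -1))), 4115) = Add(Add(Mul(957, Pow(392, -1)), Mul(-1367, Pow(Add(-8, Mul(I, Pow(122, Rational(1, 2)))), -1))), 4115) = Add(Add(Mul(957, Rational(1, 392)), Mul(-1367, Pow(Add(-8, Mul(I, Pow(122, Rational(1, 2)))), -1))), 4115) = Add(Add(Rational(957, 392), Mul(-1367, Pow(Add(-8, Mul(I, Pow(122, Rational(1, 2)))), -1))), 4115) = Add(Rational(1614037, 392), Mul(-1367, Pow(Add(-8, Mul(I, Pow(122, Rational(1, 2)))), -1)))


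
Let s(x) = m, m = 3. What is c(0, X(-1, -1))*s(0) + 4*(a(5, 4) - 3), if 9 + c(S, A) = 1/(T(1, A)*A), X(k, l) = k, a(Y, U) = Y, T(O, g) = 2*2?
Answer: -79/4 ≈ -19.750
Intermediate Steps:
T(O, g) = 4
c(S, A) = -9 + 1/(4*A)
s(x) = 3
c(0, X(-1, -1))*s(0) + 4*(a(5, 4) - 3) = (-9 + (¼)/(-1))*3 + 4*(5 - 3) = (-9 + (¼)*(-1))*3 + 4*2 = (-9 - ¼)*3 + 8 = -37/4*3 + 8 = -111/4 + 8 = -79/4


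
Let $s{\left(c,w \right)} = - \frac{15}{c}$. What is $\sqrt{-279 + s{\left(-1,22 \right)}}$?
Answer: $2 i \sqrt{66} \approx 16.248 i$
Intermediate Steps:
$\sqrt{-279 + s{\left(-1,22 \right)}} = \sqrt{-279 - \frac{15}{-1}} = \sqrt{-279 - -15} = \sqrt{-279 + 15} = \sqrt{-264} = 2 i \sqrt{66}$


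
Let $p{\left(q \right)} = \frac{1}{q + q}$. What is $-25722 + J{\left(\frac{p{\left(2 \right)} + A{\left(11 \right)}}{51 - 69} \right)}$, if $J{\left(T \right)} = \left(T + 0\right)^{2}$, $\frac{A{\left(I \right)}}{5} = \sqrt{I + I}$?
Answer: $- \frac{133334047}{5184} + \frac{5 \sqrt{22}}{648} \approx -25720.0$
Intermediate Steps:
$A{\left(I \right)} = 5 \sqrt{2} \sqrt{I}$ ($A{\left(I \right)} = 5 \sqrt{I + I} = 5 \sqrt{2 I} = 5 \sqrt{2} \sqrt{I}$)
$p{\left(q \right)} = \frac{1}{2 q}$
$J{\left(T \right)} = T^{2}$
$-25722 + J{\left(\frac{p{\left(2 \right)} + A{\left(11 \right)}}{51 - 69} \right)} = -25722 + \left(\frac{\frac{1}{2 \cdot 2} + 5 \sqrt{2} \sqrt{11}}{51 - 69}\right)^{2} = -25722 + \left(\frac{\frac{1}{2} \cdot \frac{1}{2} + 5 \sqrt{22}}{-18}\right)^{2} = -25722 + \left(\left(\frac{1}{4} + 5 \sqrt{22}\right) \left(- \frac{1}{18}\right)\right)^{2} = -25722 + \left(- \frac{1}{72} - \frac{5 \sqrt{22}}{18}\right)^{2}$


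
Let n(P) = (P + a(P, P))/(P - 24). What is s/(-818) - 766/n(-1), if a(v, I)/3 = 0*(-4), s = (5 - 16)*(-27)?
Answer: -15664997/818 ≈ -19150.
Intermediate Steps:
s = 297 (s = -11*(-27) = 297)
a(v, I) = 0 (a(v, I) = 3*(0*(-4)) = 3*0 = 0)
n(P) = P/(-24 + P) (n(P) = (P + 0)/(P - 24) = P/(-24 + P))
s/(-818) - 766/n(-1) = 297/(-818) - 766/((-1/(-24 - 1))) = 297*(-1/818) - 766/((-1/(-25))) = -297/818 - 766/((-1*(-1/25))) = -297/818 - 766/1/25 = -297/818 - 766*25 = -297/818 - 19150 = -15664997/818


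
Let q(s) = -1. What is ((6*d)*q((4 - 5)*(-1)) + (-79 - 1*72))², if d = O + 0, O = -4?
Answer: 16129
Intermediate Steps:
d = -4 (d = -4 + 0 = -4)
((6*d)*q((4 - 5)*(-1)) + (-79 - 1*72))² = ((6*(-4))*(-1) + (-79 - 1*72))² = (-24*(-1) + (-79 - 72))² = (24 - 151)² = (-127)² = 16129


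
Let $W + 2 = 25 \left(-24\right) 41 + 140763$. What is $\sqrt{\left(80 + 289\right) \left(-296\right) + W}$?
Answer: $\sqrt{6937} \approx 83.289$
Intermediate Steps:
$W = 116161$ ($W = -2 + \left(25 \left(-24\right) 41 + 140763\right) = -2 + \left(\left(-600\right) 41 + 140763\right) = -2 + \left(-24600 + 140763\right) = -2 + 116163 = 116161$)
$\sqrt{\left(80 + 289\right) \left(-296\right) + W} = \sqrt{\left(80 + 289\right) \left(-296\right) + 116161} = \sqrt{369 \left(-296\right) + 116161} = \sqrt{-109224 + 116161} = \sqrt{6937}$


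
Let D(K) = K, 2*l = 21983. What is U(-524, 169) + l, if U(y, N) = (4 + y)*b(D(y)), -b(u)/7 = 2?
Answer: 36543/2 ≈ 18272.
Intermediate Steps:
l = 21983/2 (l = (1/2)*21983 = 21983/2 ≈ 10992.)
b(u) = -14 (b(u) = -7*2 = -14)
U(y, N) = -56 - 14*y (U(y, N) = (4 + y)*(-14) = -56 - 14*y)
U(-524, 169) + l = (-56 - 14*(-524)) + 21983/2 = (-56 + 7336) + 21983/2 = 7280 + 21983/2 = 36543/2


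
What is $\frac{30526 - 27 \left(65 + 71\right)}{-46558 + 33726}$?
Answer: $- \frac{13427}{6416} \approx -2.0927$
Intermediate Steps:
$\frac{30526 - 27 \left(65 + 71\right)}{-46558 + 33726} = \frac{30526 - 3672}{-12832} = \left(30526 - 3672\right) \left(- \frac{1}{12832}\right) = 26854 \left(- \frac{1}{12832}\right) = - \frac{13427}{6416}$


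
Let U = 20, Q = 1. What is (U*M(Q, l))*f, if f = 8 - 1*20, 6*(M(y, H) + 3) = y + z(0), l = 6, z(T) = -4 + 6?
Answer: 600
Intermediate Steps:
z(T) = 2
M(y, H) = -8/3 + y/6 (M(y, H) = -3 + (y + 2)/6 = -3 + (2 + y)/6 = -3 + (1/3 + y/6) = -8/3 + y/6)
f = -12 (f = 8 - 20 = -12)
(U*M(Q, l))*f = (20*(-8/3 + (1/6)*1))*(-12) = (20*(-8/3 + 1/6))*(-12) = (20*(-5/2))*(-12) = -50*(-12) = 600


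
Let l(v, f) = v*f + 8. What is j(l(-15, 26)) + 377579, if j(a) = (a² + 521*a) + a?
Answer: 324099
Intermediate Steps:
l(v, f) = 8 + f*v (l(v, f) = f*v + 8 = 8 + f*v)
j(a) = a² + 522*a
j(l(-15, 26)) + 377579 = (8 + 26*(-15))*(522 + (8 + 26*(-15))) + 377579 = (8 - 390)*(522 + (8 - 390)) + 377579 = -382*(522 - 382) + 377579 = -382*140 + 377579 = -53480 + 377579 = 324099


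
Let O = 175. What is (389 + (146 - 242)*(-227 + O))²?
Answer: 28955161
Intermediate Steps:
(389 + (146 - 242)*(-227 + O))² = (389 + (146 - 242)*(-227 + 175))² = (389 - 96*(-52))² = (389 + 4992)² = 5381² = 28955161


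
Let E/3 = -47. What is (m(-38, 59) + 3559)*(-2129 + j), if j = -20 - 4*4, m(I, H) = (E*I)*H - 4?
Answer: -692100705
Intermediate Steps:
E = -141 (E = 3*(-47) = -141)
m(I, H) = -4 - 141*H*I (m(I, H) = (-141*I)*H - 4 = -141*H*I - 4 = -4 - 141*H*I)
j = -36 (j = -20 - 16 = -36)
(m(-38, 59) + 3559)*(-2129 + j) = ((-4 - 141*59*(-38)) + 3559)*(-2129 - 36) = ((-4 + 316122) + 3559)*(-2165) = (316118 + 3559)*(-2165) = 319677*(-2165) = -692100705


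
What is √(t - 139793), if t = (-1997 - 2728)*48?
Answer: I*√366593 ≈ 605.47*I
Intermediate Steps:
t = -226800 (t = -4725*48 = -226800)
√(t - 139793) = √(-226800 - 139793) = √(-366593) = I*√366593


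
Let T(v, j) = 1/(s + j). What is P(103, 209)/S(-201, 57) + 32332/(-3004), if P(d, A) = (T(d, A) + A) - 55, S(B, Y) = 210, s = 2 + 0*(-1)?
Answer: -66750797/6655362 ≈ -10.030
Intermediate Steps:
s = 2 (s = 2 + 0 = 2)
T(v, j) = 1/(2 + j)
P(d, A) = -55 + A + 1/(2 + A) (P(d, A) = (1/(2 + A) + A) - 55 = (A + 1/(2 + A)) - 55 = -55 + A + 1/(2 + A))
P(103, 209)/S(-201, 57) + 32332/(-3004) = ((1 + (-55 + 209)*(2 + 209))/(2 + 209))/210 + 32332/(-3004) = ((1 + 154*211)/211)*(1/210) + 32332*(-1/3004) = ((1 + 32494)/211)*(1/210) - 8083/751 = ((1/211)*32495)*(1/210) - 8083/751 = (32495/211)*(1/210) - 8083/751 = 6499/8862 - 8083/751 = -66750797/6655362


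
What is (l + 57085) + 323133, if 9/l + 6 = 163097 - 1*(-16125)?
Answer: 68141149097/179216 ≈ 3.8022e+5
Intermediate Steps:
l = 9/179216 (l = 9/(-6 + (163097 - 1*(-16125))) = 9/(-6 + (163097 + 16125)) = 9/(-6 + 179222) = 9/179216 ≈ 5.0219e-5)
(l + 57085) + 323133 = (9/179216 + 57085) + 323133 = 10230545369/179216 + 323133 = 68141149097/179216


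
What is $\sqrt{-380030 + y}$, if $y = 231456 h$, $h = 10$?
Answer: $\sqrt{1934530} \approx 1390.9$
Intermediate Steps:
$y = 2314560$ ($y = 231456 \cdot 10 = 2314560$)
$\sqrt{-380030 + y} = \sqrt{-380030 + 2314560} = \sqrt{1934530}$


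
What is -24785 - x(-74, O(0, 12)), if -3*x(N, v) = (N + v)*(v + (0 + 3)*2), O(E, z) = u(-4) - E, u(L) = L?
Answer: -24837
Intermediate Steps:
O(E, z) = -4 - E
x(N, v) = -(6 + v)*(N + v)/3 (x(N, v) = -(N + v)*(v + (0 + 3)*2)/3 = -(N + v)*(v + 3*2)/3 = -(N + v)*(v + 6)/3 = -(N + v)*(6 + v)/3 = -(6 + v)*(N + v)/3)
-24785 - x(-74, O(0, 12)) = -24785 - (-2*(-74) - 2*(-4 - 1*0) - (-4 - 1*0)²/3 - ⅓*(-74)*(-4 - 1*0)) = -24785 - (148 - 2*(-4 + 0) - (-4 + 0)²/3 - ⅓*(-74)*(-4 + 0)) = -24785 - (148 - 2*(-4) - ⅓*(-4)² - ⅓*(-74)*(-4)) = -24785 - (148 + 8 - ⅓*16 - 296/3) = -24785 - (148 + 8 - 16/3 - 296/3) = -24785 - 1*52 = -24785 - 52 = -24837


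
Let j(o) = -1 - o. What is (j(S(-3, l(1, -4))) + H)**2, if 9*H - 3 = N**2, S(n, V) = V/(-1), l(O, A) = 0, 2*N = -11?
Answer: 9409/1296 ≈ 7.2600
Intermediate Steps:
N = -11/2 (N = (1/2)*(-11) = -11/2 ≈ -5.5000)
S(n, V) = -V (S(n, V) = V*(-1) = -V)
H = 133/36 (H = 1/3 + (-11/2)**2/9 = 1/3 + (1/9)*(121/4) = 1/3 + 121/36 = 133/36 ≈ 3.6944)
(j(S(-3, l(1, -4))) + H)**2 = ((-1 - (-1)*0) + 133/36)**2 = ((-1 - 1*0) + 133/36)**2 = ((-1 + 0) + 133/36)**2 = (-1 + 133/36)**2 = (97/36)**2 = 9409/1296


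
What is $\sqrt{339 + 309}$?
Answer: $18 \sqrt{2} \approx 25.456$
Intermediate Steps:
$\sqrt{339 + 309} = \sqrt{648} = 18 \sqrt{2}$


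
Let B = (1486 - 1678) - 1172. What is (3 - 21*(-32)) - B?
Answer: 2039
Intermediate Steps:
B = -1364 (B = -192 - 1172 = -1364)
(3 - 21*(-32)) - B = (3 - 21*(-32)) - 1*(-1364) = (3 + 672) + 1364 = 675 + 1364 = 2039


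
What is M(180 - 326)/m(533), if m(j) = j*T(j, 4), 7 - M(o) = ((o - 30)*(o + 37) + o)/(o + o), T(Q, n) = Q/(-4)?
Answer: -21082/20738497 ≈ -0.0010166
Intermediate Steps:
T(Q, n) = -Q/4 (T(Q, n) = Q*(-¼) = -Q/4)
M(o) = 7 - (o + (-30 + o)*(37 + o))/(2*o) (M(o) = 7 - ((o - 30)*(o + 37) + o)/(o + o) = 7 - ((-30 + o)*(37 + o) + o)/(2*o) = 7 - (o + (-30 + o)*(37 + o))*1/(2*o) = 7 - (o + (-30 + o)*(37 + o))/(2*o))
m(j) = -j²/4 (m(j) = j*(-j/4) = -j²/4)
M(180 - 326)/m(533) = (3 + 555/(180 - 326) - (180 - 326)/2)/((-¼*533²)) = (3 + 555/(-146) - ½*(-146))/((-¼*284089)) = (3 + 555*(-1/146) + 73)/(-284089/4) = (3 - 555/146 + 73)*(-4/284089) = (10541/146)*(-4/284089) = -21082/20738497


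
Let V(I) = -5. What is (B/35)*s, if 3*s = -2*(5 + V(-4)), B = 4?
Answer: 0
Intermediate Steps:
s = 0 (s = (-2*(5 - 5))/3 = (-2*0)/3 = (⅓)*0 = 0)
(B/35)*s = (4/35)*0 = 0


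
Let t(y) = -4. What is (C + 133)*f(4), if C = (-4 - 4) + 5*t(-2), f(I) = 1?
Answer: 105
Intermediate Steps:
C = -28 (C = (-4 - 4) + 5*(-4) = -8 - 20 = -28)
(C + 133)*f(4) = (-28 + 133)*1 = 105*1 = 105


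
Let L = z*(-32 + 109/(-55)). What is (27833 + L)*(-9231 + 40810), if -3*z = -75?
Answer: 9373215622/11 ≈ 8.5211e+8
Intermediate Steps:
z = 25 (z = -⅓*(-75) = 25)
L = -9345/11 (L = 25*(-32 + 109/(-55)) = 25*(-32 + 109*(-1/55)) = 25*(-32 - 109/55) = 25*(-1869/55) = -9345/11 ≈ -849.54)
(27833 + L)*(-9231 + 40810) = (27833 - 9345/11)*(-9231 + 40810) = (296818/11)*31579 = 9373215622/11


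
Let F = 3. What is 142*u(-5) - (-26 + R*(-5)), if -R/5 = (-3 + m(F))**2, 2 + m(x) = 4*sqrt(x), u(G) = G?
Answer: -2509 + 1000*sqrt(3) ≈ -776.95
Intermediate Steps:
m(x) = -2 + 4*sqrt(x)
R = -5*(-5 + 4*sqrt(3))**2 (R = -5*(-3 + (-2 + 4*sqrt(3)))**2 = -5*(-5 + 4*sqrt(3))**2 ≈ -18.590)
142*u(-5) - (-26 + R*(-5)) = 142*(-5) - (-26 + (-365 + 200*sqrt(3))*(-5)) = -710 - (-26 + (1825 - 1000*sqrt(3))) = -710 - (1799 - 1000*sqrt(3)) = -710 + (-1799 + 1000*sqrt(3)) = -2509 + 1000*sqrt(3)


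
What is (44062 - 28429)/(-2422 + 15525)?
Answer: 15633/13103 ≈ 1.1931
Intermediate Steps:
(44062 - 28429)/(-2422 + 15525) = 15633/13103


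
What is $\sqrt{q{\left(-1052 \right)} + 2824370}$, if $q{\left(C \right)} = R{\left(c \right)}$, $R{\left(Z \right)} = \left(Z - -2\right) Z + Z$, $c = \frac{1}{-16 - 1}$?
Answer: $\frac{8 \sqrt{12753795}}{17} \approx 1680.6$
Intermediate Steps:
$c = - \frac{1}{17}$ ($c = \frac{1}{-17} = - \frac{1}{17} \approx -0.058824$)
$R{\left(Z \right)} = Z + Z \left(2 + Z\right)$ ($R{\left(Z \right)} = \left(Z + 2\right) Z + Z = \left(2 + Z\right) Z + Z = Z \left(2 + Z\right) + Z = Z + Z \left(2 + Z\right)$)
$q{\left(C \right)} = - \frac{50}{289}$ ($q{\left(C \right)} = - \frac{3 - \frac{1}{17}}{17} = \left(- \frac{1}{17}\right) \frac{50}{17} = - \frac{50}{289}$)
$\sqrt{q{\left(-1052 \right)} + 2824370} = \sqrt{- \frac{50}{289} + 2824370} = \sqrt{\frac{816242880}{289}} = \frac{8 \sqrt{12753795}}{17}$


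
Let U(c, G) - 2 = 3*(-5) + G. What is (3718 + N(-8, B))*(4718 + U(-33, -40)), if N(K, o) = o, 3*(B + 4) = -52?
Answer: 17244950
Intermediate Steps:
B = -64/3 (B = -4 + (1/3)*(-52) = -4 - 52/3 = -64/3 ≈ -21.333)
U(c, G) = -13 + G (U(c, G) = 2 + (3*(-5) + G) = 2 + (-15 + G) = -13 + G)
(3718 + N(-8, B))*(4718 + U(-33, -40)) = (3718 - 64/3)*(4718 + (-13 - 40)) = 11090*(4718 - 53)/3 = (11090/3)*4665 = 17244950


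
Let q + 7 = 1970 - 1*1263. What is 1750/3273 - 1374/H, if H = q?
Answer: -1636051/1145550 ≈ -1.4282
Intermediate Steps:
q = 700 (q = -7 + (1970 - 1*1263) = -7 + (1970 - 1263) = -7 + 707 = 700)
H = 700
1750/3273 - 1374/H = 1750/3273 - 1374/700 = 1750*(1/3273) - 1374*1/700 = 1750/3273 - 687/350 = -1636051/1145550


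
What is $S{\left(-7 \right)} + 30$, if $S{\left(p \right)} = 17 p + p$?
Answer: $-96$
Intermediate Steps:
$S{\left(p \right)} = 18 p$
$S{\left(-7 \right)} + 30 = 18 \left(-7\right) + 30 = -126 + 30 = -96$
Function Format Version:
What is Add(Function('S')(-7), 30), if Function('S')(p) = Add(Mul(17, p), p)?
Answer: -96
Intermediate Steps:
Function('S')(p) = Mul(18, p)
Add(Function('S')(-7), 30) = Add(Mul(18, -7), 30) = Add(-126, 30) = -96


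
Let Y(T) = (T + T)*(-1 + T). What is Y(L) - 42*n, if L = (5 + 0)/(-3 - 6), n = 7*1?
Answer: -23674/81 ≈ -292.27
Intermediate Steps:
n = 7
L = -5/9 (L = 5/(-9) = 5*(-⅑) = -5/9 ≈ -0.55556)
Y(T) = 2*T*(-1 + T) (Y(T) = (2*T)*(-1 + T) = 2*T*(-1 + T))
Y(L) - 42*n = 2*(-5/9)*(-1 - 5/9) - 42*7 = 2*(-5/9)*(-14/9) - 294 = 140/81 - 294 = -23674/81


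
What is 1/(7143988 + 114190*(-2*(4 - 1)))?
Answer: 1/6458848 ≈ 1.5483e-7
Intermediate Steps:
1/(7143988 + 114190*(-2*(4 - 1))) = 1/(7143988 + 114190*(-2*3)) = 1/(7143988 + 114190*(-6)) = 1/(7143988 - 685140) = 1/6458848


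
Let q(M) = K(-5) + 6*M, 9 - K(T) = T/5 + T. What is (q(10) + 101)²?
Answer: 30976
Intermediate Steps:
K(T) = 9 - 6*T/5 (K(T) = 9 - (T/5 + T) = 9 - 6*T/5)
q(M) = 15 + 6*M (q(M) = (9 - 6/5*(-5)) + 6*M = (9 + 6) + 6*M = 15 + 6*M)
(q(10) + 101)² = ((15 + 6*10) + 101)² = ((15 + 60) + 101)² = (75 + 101)² = 176² = 30976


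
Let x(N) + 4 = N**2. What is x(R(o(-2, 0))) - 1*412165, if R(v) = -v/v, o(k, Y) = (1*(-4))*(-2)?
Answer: -412168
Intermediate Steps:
o(k, Y) = 8 (o(k, Y) = -4*(-2) = 8)
R(v) = -1 (R(v) = -1*1 = -1)
x(N) = -4 + N**2
x(R(o(-2, 0))) - 1*412165 = (-4 + (-1)**2) - 1*412165 = (-4 + 1) - 412165 = -3 - 412165 = -412168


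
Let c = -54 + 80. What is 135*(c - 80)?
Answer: -7290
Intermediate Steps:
c = 26
135*(c - 80) = 135*(26 - 80) = 135*(-54) = -7290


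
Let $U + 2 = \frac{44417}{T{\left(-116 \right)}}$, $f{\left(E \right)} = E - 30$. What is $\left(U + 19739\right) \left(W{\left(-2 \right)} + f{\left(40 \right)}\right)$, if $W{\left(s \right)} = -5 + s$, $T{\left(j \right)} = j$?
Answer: $\frac{6735225}{116} \approx 58062.0$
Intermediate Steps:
$f{\left(E \right)} = -30 + E$ ($f{\left(E \right)} = E - 30 = -30 + E$)
$U = - \frac{44649}{116}$ ($U = -2 + \frac{44417}{-116} = -2 + 44417 \left(- \frac{1}{116}\right) = -2 - \frac{44417}{116} = - \frac{44649}{116} \approx -384.91$)
$\left(U + 19739\right) \left(W{\left(-2 \right)} + f{\left(40 \right)}\right) = \left(- \frac{44649}{116} + 19739\right) \left(\left(-5 - 2\right) + \left(-30 + 40\right)\right) = \frac{2245075 \left(-7 + 10\right)}{116} = \frac{2245075}{116} \cdot 3 = \frac{6735225}{116}$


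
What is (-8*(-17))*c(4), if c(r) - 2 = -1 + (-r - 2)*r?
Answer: -3128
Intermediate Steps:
c(r) = 1 + r*(-2 - r) (c(r) = 2 + (-1 + (-r - 2)*r) = 2 + (-1 + (-2 - r)*r) = 2 + (-1 + r*(-2 - r)) = 1 + r*(-2 - r))
(-8*(-17))*c(4) = (-8*(-17))*(1 - 1*4² - 2*4) = 136*(1 - 1*16 - 8) = 136*(1 - 16 - 8) = 136*(-23) = -3128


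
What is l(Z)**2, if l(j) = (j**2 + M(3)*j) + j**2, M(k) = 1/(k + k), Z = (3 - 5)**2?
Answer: 9604/9 ≈ 1067.1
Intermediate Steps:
Z = 4 (Z = (-2)**2 = 4)
M(k) = 1/(2*k)
l(j) = 2*j**2 + j/6 (l(j) = (j**2 + ((1/2)/3)*j) + j**2 = (j**2 + ((1/2)*(1/3))*j) + j**2 = (j**2 + j/6) + j**2 = 2*j**2 + j/6)
l(Z)**2 = ((1/6)*4*(1 + 12*4))**2 = ((1/6)*4*(1 + 48))**2 = ((1/6)*4*49)**2 = (98/3)**2 = 9604/9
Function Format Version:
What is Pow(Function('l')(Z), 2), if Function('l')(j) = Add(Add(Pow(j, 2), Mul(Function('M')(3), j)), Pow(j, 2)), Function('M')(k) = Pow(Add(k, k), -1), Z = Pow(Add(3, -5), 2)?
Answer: Rational(9604, 9) ≈ 1067.1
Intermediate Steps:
Z = 4 (Z = Pow(-2, 2) = 4)
Function('M')(k) = Mul(Rational(1, 2), Pow(k, -1)) (Function('M')(k) = Pow(Mul(2, k), -1) = Mul(Rational(1, 2), Pow(k, -1)))
Function('l')(j) = Add(Mul(2, Pow(j, 2)), Mul(Rational(1, 6), j)) (Function('l')(j) = Add(Add(Pow(j, 2), Mul(Mul(Rational(1, 2), Pow(3, -1)), j)), Pow(j, 2)) = Add(Add(Pow(j, 2), Mul(Mul(Rational(1, 2), Rational(1, 3)), j)), Pow(j, 2)) = Add(Add(Pow(j, 2), Mul(Rational(1, 6), j)), Pow(j, 2)) = Add(Mul(2, Pow(j, 2)), Mul(Rational(1, 6), j)))
Pow(Function('l')(Z), 2) = Pow(Mul(Rational(1, 6), 4, Add(1, Mul(12, 4))), 2) = Pow(Mul(Rational(1, 6), 4, Add(1, 48)), 2) = Pow(Mul(Rational(1, 6), 4, 49), 2) = Pow(Rational(98, 3), 2) = Rational(9604, 9)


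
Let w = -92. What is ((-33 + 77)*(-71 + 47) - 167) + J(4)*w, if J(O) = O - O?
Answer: -1223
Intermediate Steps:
J(O) = 0
((-33 + 77)*(-71 + 47) - 167) + J(4)*w = ((-33 + 77)*(-71 + 47) - 167) + 0*(-92) = (44*(-24) - 167) + 0 = (-1056 - 167) + 0 = -1223 + 0 = -1223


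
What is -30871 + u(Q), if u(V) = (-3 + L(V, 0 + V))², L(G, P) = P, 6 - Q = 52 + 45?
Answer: -22035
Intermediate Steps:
Q = -91 (Q = 6 - (52 + 45) = 6 - 1*97 = 6 - 97 = -91)
u(V) = (-3 + V)² (u(V) = (-3 + (0 + V))² = (-3 + V)²)
-30871 + u(Q) = -30871 + (-3 - 91)² = -30871 + (-94)² = -30871 + 8836 = -22035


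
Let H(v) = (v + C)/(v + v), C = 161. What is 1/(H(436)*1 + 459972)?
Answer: 872/401096181 ≈ 2.1740e-6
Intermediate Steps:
H(v) = (161 + v)/(2*v) (H(v) = (v + 161)/(v + v) = (161 + v)/((2*v)) = (161 + v)*(1/(2*v)) = (161 + v)/(2*v))
1/(H(436)*1 + 459972) = 1/(((½)*(161 + 436)/436)*1 + 459972) = 1/(((½)*(1/436)*597)*1 + 459972) = 1/((597/872)*1 + 459972) = 1/(597/872 + 459972) = 1/(401096181/872) = 872/401096181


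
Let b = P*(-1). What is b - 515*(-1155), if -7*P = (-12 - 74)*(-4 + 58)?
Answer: 4159131/7 ≈ 5.9416e+5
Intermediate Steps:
P = 4644/7 (P = -(-12 - 74)*(-4 + 58)/7 = -(-86)*54/7 = -⅐*(-4644) = 4644/7 ≈ 663.43)
b = -4644/7 (b = (4644/7)*(-1) = -4644/7 ≈ -663.43)
b - 515*(-1155) = -4644/7 - 515*(-1155) = -4644/7 + 594825 = 4159131/7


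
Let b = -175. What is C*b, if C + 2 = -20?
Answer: 3850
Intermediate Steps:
C = -22 (C = -2 - 20 = -22)
C*b = -22*(-175) = 3850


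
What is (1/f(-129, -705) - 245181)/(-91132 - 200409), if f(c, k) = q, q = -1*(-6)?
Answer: 1471085/1749246 ≈ 0.84098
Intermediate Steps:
q = 6
f(c, k) = 6
(1/f(-129, -705) - 245181)/(-91132 - 200409) = (1/6 - 245181)/(-91132 - 200409) = (⅙ - 245181)/(-291541) = -1471085/6*(-1/291541) = 1471085/1749246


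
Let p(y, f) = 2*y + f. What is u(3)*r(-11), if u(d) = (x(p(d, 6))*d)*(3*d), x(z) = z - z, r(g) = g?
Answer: 0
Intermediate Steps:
p(y, f) = f + 2*y
x(z) = 0
u(d) = 0 (u(d) = (0*d)*(3*d) = 0*(3*d) = 0)
u(3)*r(-11) = 0*(-11) = 0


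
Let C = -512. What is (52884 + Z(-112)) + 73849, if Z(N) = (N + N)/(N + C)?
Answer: 4942601/39 ≈ 1.2673e+5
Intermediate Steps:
Z(N) = 2*N/(-512 + N) (Z(N) = (N + N)/(N - 512) = (2*N)/(-512 + N) = 2*N/(-512 + N))
(52884 + Z(-112)) + 73849 = (52884 + 2*(-112)/(-512 - 112)) + 73849 = (52884 + 2*(-112)/(-624)) + 73849 = (52884 + 2*(-112)*(-1/624)) + 73849 = (52884 + 14/39) + 73849 = 2062490/39 + 73849 = 4942601/39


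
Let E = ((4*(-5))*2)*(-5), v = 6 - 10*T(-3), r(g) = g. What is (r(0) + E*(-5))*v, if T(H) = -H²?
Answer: -96000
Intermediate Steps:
v = 96 (v = 6 - (-10)*(-3)² = 6 - (-10)*9 = 6 - 10*(-9) = 6 + 90 = 96)
E = 200 (E = -20*2*(-5) = -40*(-5) = 200)
(r(0) + E*(-5))*v = (0 + 200*(-5))*96 = (0 - 1000)*96 = -1000*96 = -96000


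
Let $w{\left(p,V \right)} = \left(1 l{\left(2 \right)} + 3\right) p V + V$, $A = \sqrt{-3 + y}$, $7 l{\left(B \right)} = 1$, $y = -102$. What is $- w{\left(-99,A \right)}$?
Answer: $\frac{2171 i \sqrt{105}}{7} \approx 3178.0 i$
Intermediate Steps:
$l{\left(B \right)} = \frac{1}{7}$ ($l{\left(B \right)} = \frac{1}{7} \cdot 1 = \frac{1}{7}$)
$A = i \sqrt{105}$ ($A = \sqrt{-3 - 102} = \sqrt{-105} = i \sqrt{105} \approx 10.247 i$)
$w{\left(p,V \right)} = V + \frac{22 V p}{7}$ ($w{\left(p,V \right)} = \left(1 \cdot \frac{1}{7} + 3\right) p V + V = \left(\frac{1}{7} + 3\right) p V + V = \frac{22 p}{7} V + V = \frac{22 V p}{7} + V = V + \frac{22 V p}{7}$)
$- w{\left(-99,A \right)} = - \frac{i \sqrt{105} \left(7 + 22 \left(-99\right)\right)}{7} = - \frac{i \sqrt{105} \left(7 - 2178\right)}{7} = - \frac{i \sqrt{105} \left(-2171\right)}{7} = - \frac{\left(-2171\right) i \sqrt{105}}{7} = \frac{2171 i \sqrt{105}}{7}$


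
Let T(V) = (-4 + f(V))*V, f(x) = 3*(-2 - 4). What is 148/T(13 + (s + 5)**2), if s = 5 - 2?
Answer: -74/847 ≈ -0.087367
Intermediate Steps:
s = 3
f(x) = -18 (f(x) = 3*(-6) = -18)
T(V) = -22*V (T(V) = (-4 - 18)*V = -22*V)
148/T(13 + (s + 5)**2) = 148/((-22*(13 + (3 + 5)**2))) = 148/((-22*(13 + 8**2))) = 148/((-22*(13 + 64))) = 148/((-22*77)) = 148/(-1694) = 148*(-1/1694) = -74/847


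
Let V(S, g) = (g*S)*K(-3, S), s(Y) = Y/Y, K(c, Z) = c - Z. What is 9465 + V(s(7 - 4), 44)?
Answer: 9289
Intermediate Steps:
s(Y) = 1
V(S, g) = S*g*(-3 - S) (V(S, g) = (g*S)*(-3 - S) = (S*g)*(-3 - S) = S*g*(-3 - S))
9465 + V(s(7 - 4), 44) = 9465 - 1*1*44*(3 + 1) = 9465 - 1*1*44*4 = 9465 - 176 = 9289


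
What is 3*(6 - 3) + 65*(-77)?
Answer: -4996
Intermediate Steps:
3*(6 - 3) + 65*(-77) = 3*3 - 5005 = 9 - 5005 = -4996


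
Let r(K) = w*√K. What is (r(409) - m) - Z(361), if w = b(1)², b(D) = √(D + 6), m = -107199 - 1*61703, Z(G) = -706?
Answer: 169608 + 7*√409 ≈ 1.6975e+5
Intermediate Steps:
m = -168902 (m = -107199 - 61703 = -168902)
b(D) = √(6 + D)
w = 7 (w = (√(6 + 1))² = (√7)² = 7)
r(K) = 7*√K
(r(409) - m) - Z(361) = (7*√409 - 1*(-168902)) - 1*(-706) = (7*√409 + 168902) + 706 = (168902 + 7*√409) + 706 = 169608 + 7*√409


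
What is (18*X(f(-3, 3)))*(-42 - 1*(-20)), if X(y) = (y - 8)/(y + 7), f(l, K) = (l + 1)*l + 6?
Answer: -1584/19 ≈ -83.368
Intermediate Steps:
f(l, K) = 6 + l*(1 + l) (f(l, K) = (1 + l)*l + 6 = l*(1 + l) + 6 = 6 + l*(1 + l))
X(y) = (-8 + y)/(7 + y)
(18*X(f(-3, 3)))*(-42 - 1*(-20)) = (18*((-8 + (6 - 3 + (-3)²))/(7 + (6 - 3 + (-3)²))))*(-42 - 1*(-20)) = (18*((-8 + (6 - 3 + 9))/(7 + (6 - 3 + 9))))*(-42 + 20) = (18*((-8 + 12)/(7 + 12)))*(-22) = (18*(4/19))*(-22) = (72/19)*(-22) = -1584/19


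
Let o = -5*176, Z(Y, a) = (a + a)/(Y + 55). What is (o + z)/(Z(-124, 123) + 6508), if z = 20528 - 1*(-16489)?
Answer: 831151/149602 ≈ 5.5557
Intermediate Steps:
Z(Y, a) = 2*a/(55 + Y) (Z(Y, a) = (2*a)/(55 + Y) = 2*a/(55 + Y))
o = -880
z = 37017 (z = 20528 + 16489 = 37017)
(o + z)/(Z(-124, 123) + 6508) = (-880 + 37017)/(2*123/(55 - 124) + 6508) = 36137/(2*123/(-69) + 6508) = 36137/(2*123*(-1/69) + 6508) = 36137/(-82/23 + 6508) = 36137/(149602/23) = 36137*(23/149602) = 831151/149602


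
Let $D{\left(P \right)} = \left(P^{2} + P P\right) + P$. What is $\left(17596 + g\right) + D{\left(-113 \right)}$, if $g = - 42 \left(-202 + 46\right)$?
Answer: $49573$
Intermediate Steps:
$g = 6552$ ($g = \left(-42\right) \left(-156\right) = 6552$)
$D{\left(P \right)} = P + 2 P^{2}$ ($D{\left(P \right)} = \left(P^{2} + P^{2}\right) + P = 2 P^{2} + P = P + 2 P^{2}$)
$\left(17596 + g\right) + D{\left(-113 \right)} = \left(17596 + 6552\right) - 113 \left(1 + 2 \left(-113\right)\right) = 24148 - 113 \left(1 - 226\right) = 24148 - -25425 = 24148 + 25425 = 49573$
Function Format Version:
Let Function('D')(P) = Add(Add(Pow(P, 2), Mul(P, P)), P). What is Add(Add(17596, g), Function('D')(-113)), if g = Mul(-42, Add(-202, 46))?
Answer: 49573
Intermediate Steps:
g = 6552 (g = Mul(-42, -156) = 6552)
Function('D')(P) = Add(P, Mul(2, Pow(P, 2))) (Function('D')(P) = Add(Add(Pow(P, 2), Pow(P, 2)), P) = Add(Mul(2, Pow(P, 2)), P) = Add(P, Mul(2, Pow(P, 2))))
Add(Add(17596, g), Function('D')(-113)) = Add(Add(17596, 6552), Mul(-113, Add(1, Mul(2, -113)))) = Add(24148, Mul(-113, Add(1, -226))) = Add(24148, Mul(-113, -225)) = Add(24148, 25425) = 49573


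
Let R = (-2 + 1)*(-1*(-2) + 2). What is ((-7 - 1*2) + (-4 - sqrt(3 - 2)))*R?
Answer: 56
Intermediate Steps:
R = -4 (R = -(2 + 2) = -1*4 = -4)
((-7 - 1*2) + (-4 - sqrt(3 - 2)))*R = ((-7 - 1*2) + (-4 - sqrt(3 - 2)))*(-4) = ((-7 - 2) + (-4 - sqrt(1)))*(-4) = (-9 + (-4 - 1*1))*(-4) = (-9 + (-4 - 1))*(-4) = (-9 - 5)*(-4) = -14*(-4) = 56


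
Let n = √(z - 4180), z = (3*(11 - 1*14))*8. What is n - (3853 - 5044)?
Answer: 1191 + 2*I*√1063 ≈ 1191.0 + 65.207*I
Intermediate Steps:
z = -72 (z = (3*(11 - 14))*8 = (3*(-3))*8 = -9*8 = -72)
n = 2*I*√1063 (n = √(-72 - 4180) = √(-4252) = 2*I*√1063 ≈ 65.207*I)
n - (3853 - 5044) = 2*I*√1063 - (3853 - 5044) = 2*I*√1063 - 1*(-1191) = 2*I*√1063 + 1191 = 1191 + 2*I*√1063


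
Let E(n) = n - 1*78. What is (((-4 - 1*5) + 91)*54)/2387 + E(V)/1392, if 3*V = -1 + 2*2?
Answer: 5979977/3322704 ≈ 1.7997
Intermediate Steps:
V = 1 (V = (-1 + 2*2)/3 = (-1 + 4)/3 = (⅓)*3 = 1)
E(n) = -78 + n (E(n) = n - 78 = -78 + n)
(((-4 - 1*5) + 91)*54)/2387 + E(V)/1392 = (((-4 - 1*5) + 91)*54)/2387 + (-78 + 1)/1392 = (((-4 - 5) + 91)*54)*(1/2387) - 77*1/1392 = ((-9 + 91)*54)*(1/2387) - 77/1392 = (82*54)*(1/2387) - 77/1392 = 4428*(1/2387) - 77/1392 = 4428/2387 - 77/1392 = 5979977/3322704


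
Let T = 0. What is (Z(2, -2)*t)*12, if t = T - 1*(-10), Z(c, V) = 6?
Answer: 720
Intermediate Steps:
t = 10 (t = 0 - 1*(-10) = 0 + 10 = 10)
(Z(2, -2)*t)*12 = (6*10)*12 = 60*12 = 720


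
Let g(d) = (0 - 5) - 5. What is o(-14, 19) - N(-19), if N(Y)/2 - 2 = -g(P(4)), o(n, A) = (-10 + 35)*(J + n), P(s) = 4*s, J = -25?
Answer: -999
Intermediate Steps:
g(d) = -10 (g(d) = -5 - 5 = -10)
o(n, A) = -625 + 25*n (o(n, A) = (-10 + 35)*(-25 + n) = 25*(-25 + n) = -625 + 25*n)
N(Y) = 24 (N(Y) = 4 + 2*(-1*(-10)) = 4 + 2*10 = 4 + 20 = 24)
o(-14, 19) - N(-19) = (-625 + 25*(-14)) - 1*24 = (-625 - 350) - 24 = -975 - 24 = -999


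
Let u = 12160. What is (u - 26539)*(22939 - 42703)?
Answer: 284186556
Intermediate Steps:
(u - 26539)*(22939 - 42703) = (12160 - 26539)*(22939 - 42703) = -14379*(-19764) = 284186556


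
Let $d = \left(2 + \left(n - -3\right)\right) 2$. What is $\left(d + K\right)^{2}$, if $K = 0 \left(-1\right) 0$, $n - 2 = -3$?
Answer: $64$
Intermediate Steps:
$n = -1$ ($n = 2 - 3 = -1$)
$d = 8$ ($d = \left(2 - -2\right) 2 = \left(2 + \left(-1 + 3\right)\right) 2 = \left(2 + 2\right) 2 = 4 \cdot 2 = 8$)
$K = 0$ ($K = 0 \cdot 0 = 0$)
$\left(d + K\right)^{2} = \left(8 + 0\right)^{2} = 8^{2} = 64$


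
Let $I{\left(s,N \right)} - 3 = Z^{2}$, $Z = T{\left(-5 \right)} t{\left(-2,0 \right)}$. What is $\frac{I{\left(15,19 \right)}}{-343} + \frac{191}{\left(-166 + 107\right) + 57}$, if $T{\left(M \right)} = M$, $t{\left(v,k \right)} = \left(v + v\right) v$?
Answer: $- \frac{9817}{98} \approx -100.17$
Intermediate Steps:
$t{\left(v,k \right)} = 2 v^{2}$ ($t{\left(v,k \right)} = 2 v v = 2 v^{2}$)
$Z = -40$ ($Z = - 5 \cdot 2 \left(-2\right)^{2} = - 5 \cdot 2 \cdot 4 = \left(-5\right) 8 = -40$)
$I{\left(s,N \right)} = 1603$ ($I{\left(s,N \right)} = 3 + \left(-40\right)^{2} = 3 + 1600 = 1603$)
$\frac{I{\left(15,19 \right)}}{-343} + \frac{191}{\left(-166 + 107\right) + 57} = \frac{1603}{-343} + \frac{191}{\left(-166 + 107\right) + 57} = 1603 \left(- \frac{1}{343}\right) + \frac{191}{-59 + 57} = - \frac{229}{49} + \frac{191}{-2} = - \frac{229}{49} + 191 \left(- \frac{1}{2}\right) = - \frac{229}{49} - \frac{191}{2} = - \frac{9817}{98}$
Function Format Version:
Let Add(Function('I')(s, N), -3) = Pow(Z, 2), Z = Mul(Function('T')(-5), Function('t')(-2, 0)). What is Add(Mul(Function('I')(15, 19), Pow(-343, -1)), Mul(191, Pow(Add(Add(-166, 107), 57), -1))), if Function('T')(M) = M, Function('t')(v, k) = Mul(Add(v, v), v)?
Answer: Rational(-9817, 98) ≈ -100.17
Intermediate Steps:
Function('t')(v, k) = Mul(2, Pow(v, 2)) (Function('t')(v, k) = Mul(Mul(2, v), v) = Mul(2, Pow(v, 2)))
Z = -40 (Z = Mul(-5, Mul(2, Pow(-2, 2))) = Mul(-5, Mul(2, 4)) = Mul(-5, 8) = -40)
Function('I')(s, N) = 1603 (Function('I')(s, N) = Add(3, Pow(-40, 2)) = Add(3, 1600) = 1603)
Add(Mul(Function('I')(15, 19), Pow(-343, -1)), Mul(191, Pow(Add(Add(-166, 107), 57), -1))) = Add(Mul(1603, Pow(-343, -1)), Mul(191, Pow(Add(Add(-166, 107), 57), -1))) = Add(Mul(1603, Rational(-1, 343)), Mul(191, Pow(Add(-59, 57), -1))) = Add(Rational(-229, 49), Mul(191, Pow(-2, -1))) = Add(Rational(-229, 49), Mul(191, Rational(-1, 2))) = Add(Rational(-229, 49), Rational(-191, 2)) = Rational(-9817, 98)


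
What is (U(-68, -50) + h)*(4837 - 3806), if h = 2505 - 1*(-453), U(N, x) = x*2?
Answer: 2946598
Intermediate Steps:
U(N, x) = 2*x
h = 2958 (h = 2505 + 453 = 2958)
(U(-68, -50) + h)*(4837 - 3806) = (2*(-50) + 2958)*(4837 - 3806) = (-100 + 2958)*1031 = 2858*1031 = 2946598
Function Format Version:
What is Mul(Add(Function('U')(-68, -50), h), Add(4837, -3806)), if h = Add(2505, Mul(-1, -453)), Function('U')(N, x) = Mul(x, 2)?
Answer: 2946598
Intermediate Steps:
Function('U')(N, x) = Mul(2, x)
h = 2958 (h = Add(2505, 453) = 2958)
Mul(Add(Function('U')(-68, -50), h), Add(4837, -3806)) = Mul(Add(Mul(2, -50), 2958), Add(4837, -3806)) = Mul(Add(-100, 2958), 1031) = Mul(2858, 1031) = 2946598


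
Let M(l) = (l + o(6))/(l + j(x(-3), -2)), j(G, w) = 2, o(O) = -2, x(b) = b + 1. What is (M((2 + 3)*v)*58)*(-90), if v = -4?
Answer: -6380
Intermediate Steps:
x(b) = 1 + b
M(l) = (-2 + l)/(2 + l) (M(l) = (l - 2)/(l + 2) = (-2 + l)/(2 + l))
(M((2 + 3)*v)*58)*(-90) = (((-2 + (2 + 3)*(-4))/(2 + (2 + 3)*(-4)))*58)*(-90) = (((-2 + 5*(-4))/(2 + 5*(-4)))*58)*(-90) = (((-2 - 20)/(2 - 20))*58)*(-90) = ((-22/(-18))*58)*(-90) = (-1/18*(-22)*58)*(-90) = ((11/9)*58)*(-90) = (638/9)*(-90) = -6380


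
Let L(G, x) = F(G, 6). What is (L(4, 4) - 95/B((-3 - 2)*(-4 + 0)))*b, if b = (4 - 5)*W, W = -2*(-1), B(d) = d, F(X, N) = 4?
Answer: 3/2 ≈ 1.5000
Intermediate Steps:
W = 2
L(G, x) = 4
b = -2 (b = (4 - 5)*2 = -1*2 = -2)
(L(4, 4) - 95/B((-3 - 2)*(-4 + 0)))*b = (4 - 95*1/((-4 + 0)*(-3 - 2)))*(-2) = (4 - 95/((-5*(-4))))*(-2) = (4 - 95/20)*(-2) = (4 - 95*1/20)*(-2) = (4 - 19/4)*(-2) = -¾*(-2) = 3/2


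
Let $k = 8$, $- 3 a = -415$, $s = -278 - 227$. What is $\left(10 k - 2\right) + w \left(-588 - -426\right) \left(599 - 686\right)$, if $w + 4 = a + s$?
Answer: $-5224098$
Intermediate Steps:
$s = -505$
$a = \frac{415}{3}$ ($a = \left(- \frac{1}{3}\right) \left(-415\right) = \frac{415}{3} \approx 138.33$)
$w = - \frac{1112}{3}$ ($w = -4 + \left(\frac{415}{3} - 505\right) = -4 - \frac{1100}{3} = - \frac{1112}{3} \approx -370.67$)
$\left(10 k - 2\right) + w \left(-588 - -426\right) \left(599 - 686\right) = \left(10 \cdot 8 - 2\right) - \frac{1112 \left(-588 - -426\right) \left(599 - 686\right)}{3} = \left(80 - 2\right) - \frac{1112 \left(-588 + 426\right) \left(-87\right)}{3} = 78 - \frac{1112 \left(\left(-162\right) \left(-87\right)\right)}{3} = 78 - 5224176 = -5224098$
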